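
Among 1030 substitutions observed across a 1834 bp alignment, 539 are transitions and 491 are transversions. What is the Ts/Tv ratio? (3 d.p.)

R = 539/491 = 1.097759… ≈ 1.098 (to 3 d.p.).

1.098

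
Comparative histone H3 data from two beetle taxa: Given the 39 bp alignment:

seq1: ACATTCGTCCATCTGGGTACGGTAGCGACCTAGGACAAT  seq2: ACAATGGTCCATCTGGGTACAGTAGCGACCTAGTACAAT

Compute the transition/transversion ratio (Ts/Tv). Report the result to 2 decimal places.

0.33

Transitions are A↔G and C↔T; transversions are all other mismatches.
Transitions: 1. Transversions: 3.
R = 1/3 = 0.333333… ≈ 0.33 (to 2 d.p.).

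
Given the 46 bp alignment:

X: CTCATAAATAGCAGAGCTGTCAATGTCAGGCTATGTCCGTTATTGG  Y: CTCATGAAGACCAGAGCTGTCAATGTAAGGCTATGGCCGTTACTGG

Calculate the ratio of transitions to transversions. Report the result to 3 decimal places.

0.500

Transitions are A↔G and C↔T; transversions are all other mismatches.
Transitions: 2. Transversions: 4.
R = 2/4 = 0.500.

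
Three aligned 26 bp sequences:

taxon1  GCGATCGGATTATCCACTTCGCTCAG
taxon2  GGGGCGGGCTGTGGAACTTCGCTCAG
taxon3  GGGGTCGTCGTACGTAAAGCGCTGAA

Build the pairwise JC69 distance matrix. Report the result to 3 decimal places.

d(taxon1,taxon2) = 0.539, d(taxon1,taxon3) = 0.824, d(taxon2,taxon3) = 0.824

taxon1–taxon2: 10/26 sites differ → p ≈ 0.384615, d = −0.75 ln(1 − 0.51282) = 0.539341 ≈ 0.539.
taxon1–taxon3: 13/26 sites differ → p = 0.5, d = −0.75 ln(1 − 0.666667) = 0.823960 ≈ 0.824.
taxon2–taxon3: 13/26 sites differ → p = 0.5, d = −0.75 ln(1 − 0.666667) = 0.823960 ≈ 0.824.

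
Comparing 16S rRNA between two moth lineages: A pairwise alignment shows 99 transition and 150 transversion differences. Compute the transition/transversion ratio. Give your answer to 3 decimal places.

R = 99/150 = 0.660.

0.660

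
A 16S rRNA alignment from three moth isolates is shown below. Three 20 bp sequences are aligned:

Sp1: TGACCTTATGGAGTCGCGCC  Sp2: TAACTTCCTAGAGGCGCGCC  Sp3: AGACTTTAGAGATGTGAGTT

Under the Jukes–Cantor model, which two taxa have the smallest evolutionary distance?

Sp1 and Sp2

Sp1–Sp2: 6/20 differ, p = 0.300, d = 0.383.
Sp1–Sp3: 10/20 differ, p = 0.500, d = 0.824.
Sp2–Sp3: 10/20 differ, p = 0.500, d = 0.824.
The smallest distance is between Sp1 and Sp2.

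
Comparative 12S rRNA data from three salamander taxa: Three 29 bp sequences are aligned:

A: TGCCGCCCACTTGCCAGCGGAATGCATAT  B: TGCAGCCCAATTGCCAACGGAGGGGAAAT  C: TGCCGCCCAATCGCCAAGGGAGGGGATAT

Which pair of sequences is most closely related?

A–B: 7/29 differ, p = 0.241, d = 0.291.
A–C: 7/29 differ, p = 0.241, d = 0.291.
B–C: 4/29 differ, p = 0.138, d = 0.152.
The smallest distance is between B and C.

B and C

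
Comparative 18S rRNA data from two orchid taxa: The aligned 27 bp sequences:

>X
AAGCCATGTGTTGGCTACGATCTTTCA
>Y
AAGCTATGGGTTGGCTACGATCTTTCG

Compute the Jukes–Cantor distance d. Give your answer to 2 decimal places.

0.12

The sequences differ at 3 of 27 sites (5, 9, 27), so p = 3/27 ≈ 0.111111.
d = −(3/4) ln(1 − 4p/3) = −0.75 ln(1 − 0.148148) = −0.75 ln(0.851852)
  = −0.75 × (-0.160342) = 0.120257 substitutions/site.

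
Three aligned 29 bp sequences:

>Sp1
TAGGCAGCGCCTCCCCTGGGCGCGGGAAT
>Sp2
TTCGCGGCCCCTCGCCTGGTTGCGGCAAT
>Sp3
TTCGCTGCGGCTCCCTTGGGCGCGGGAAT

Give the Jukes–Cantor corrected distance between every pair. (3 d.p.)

Sp1–Sp2: 8/29 sites differ → p ≈ 0.275862, d = −0.75 ln(1 − 0.367816) = 0.343931 ≈ 0.344.
Sp1–Sp3: 5/29 sites differ → p ≈ 0.172414, d = −0.75 ln(1 − 0.229885) = 0.195912 ≈ 0.196.
Sp2–Sp3: 8/29 sites differ → p ≈ 0.275862, d = −0.75 ln(1 − 0.367816) = 0.343931 ≈ 0.344.

d(Sp1,Sp2) = 0.344, d(Sp1,Sp3) = 0.196, d(Sp2,Sp3) = 0.344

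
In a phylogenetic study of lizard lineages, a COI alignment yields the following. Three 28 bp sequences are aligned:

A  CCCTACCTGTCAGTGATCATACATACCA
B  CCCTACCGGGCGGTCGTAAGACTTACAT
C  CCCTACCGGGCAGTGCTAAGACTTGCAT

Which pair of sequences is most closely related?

B and C

A–B: 10/28 differ, p = 0.357, d = 0.485.
A–C: 9/28 differ, p = 0.321, d = 0.420.
B–C: 4/28 differ, p = 0.143, d = 0.158.
The smallest distance is between B and C.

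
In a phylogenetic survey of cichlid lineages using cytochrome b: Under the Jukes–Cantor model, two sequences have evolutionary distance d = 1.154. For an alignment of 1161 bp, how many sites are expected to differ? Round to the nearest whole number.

Invert JC69: p = (3/4)(1 − e^(−4d/3)) = 0.75 × (1 − e^(-1.538667)) = 0.75 × (1 − 0.214667) = 0.589000.
Expected differing sites = pL ≈ 0.589000 × 1161 = 683.829 ≈ 684.

684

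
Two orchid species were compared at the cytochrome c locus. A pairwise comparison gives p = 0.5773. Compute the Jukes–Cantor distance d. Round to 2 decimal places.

1.10

d = −(3/4) ln(1 − 4p/3) = −0.75 ln(1 − 0.769733) = −0.75 ln(0.230267)
  = −0.75 × (-1.468516) = 1.101387 substitutions/site.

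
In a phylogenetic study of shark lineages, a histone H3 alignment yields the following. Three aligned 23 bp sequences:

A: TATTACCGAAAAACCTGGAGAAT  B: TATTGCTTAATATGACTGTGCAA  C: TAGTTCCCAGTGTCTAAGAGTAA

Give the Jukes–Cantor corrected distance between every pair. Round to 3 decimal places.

d(A,B) = 0.892, d(A,C) = 0.892, d(B,C) = 0.892

A–B: 12/23 sites differ → p ≈ 0.521739, d = −0.75 ln(1 − 0.695652) = 0.892188 ≈ 0.892.
A–C: 12/23 sites differ → p ≈ 0.521739, d = −0.75 ln(1 − 0.695652) = 0.892188 ≈ 0.892.
B–C: 12/23 sites differ → p ≈ 0.521739, d = −0.75 ln(1 − 0.695652) = 0.892188 ≈ 0.892.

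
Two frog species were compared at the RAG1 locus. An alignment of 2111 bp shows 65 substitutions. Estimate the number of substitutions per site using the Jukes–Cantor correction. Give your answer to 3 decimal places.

0.031

p = 65/2111 ≈ 0.030791.
d = −(3/4) ln(1 − 4p/3) = −0.75 ln(1 − 0.041055) = −0.75 ln(0.958945)
  = −0.75 × (-0.041922) = 0.031442 substitutions/site.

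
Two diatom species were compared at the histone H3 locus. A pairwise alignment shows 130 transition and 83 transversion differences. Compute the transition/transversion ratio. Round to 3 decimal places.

R = 130/83 = 1.566265… ≈ 1.566 (to 3 d.p.).

1.566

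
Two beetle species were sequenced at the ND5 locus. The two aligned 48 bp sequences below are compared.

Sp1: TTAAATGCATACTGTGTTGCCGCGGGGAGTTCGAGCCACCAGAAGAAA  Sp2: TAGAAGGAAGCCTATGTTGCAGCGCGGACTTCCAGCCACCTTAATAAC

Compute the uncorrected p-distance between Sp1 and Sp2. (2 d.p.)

0.31

The sequences differ at 15 of 48 positions.
p = 15/48 = 0.3125 ≈ 0.31 (to 2 d.p.).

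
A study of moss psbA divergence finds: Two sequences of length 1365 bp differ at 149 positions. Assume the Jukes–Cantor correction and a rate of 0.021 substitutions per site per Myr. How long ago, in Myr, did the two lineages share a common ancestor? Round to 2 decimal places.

p = 149/1365 ≈ 0.109158.
d = −(3/4) ln(1 − 4p/3) = −0.75 ln(1 − 0.145544) = −0.75 ln(0.854456)
  = −0.75 × (-0.157290) = 0.117968 substitutions/site.
Under a molecular clock d = 2μt, so t = d/(2μ) = 0.117968 / (2 × 0.021) = 2.81 Myr.

2.81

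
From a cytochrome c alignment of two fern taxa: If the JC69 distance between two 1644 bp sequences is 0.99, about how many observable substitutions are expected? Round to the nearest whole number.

Invert JC69: p = (3/4)(1 − e^(−4d/3)) = 0.75 × (1 − e^(-1.32)) = 0.75 × (1 − 0.267135) = 0.549649.
Expected differing sites = pL ≈ 0.549649 × 1644 = 903.622956 ≈ 904.

904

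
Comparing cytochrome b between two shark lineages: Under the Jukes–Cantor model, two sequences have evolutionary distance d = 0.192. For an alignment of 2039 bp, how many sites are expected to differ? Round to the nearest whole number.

Invert JC69: p = (3/4)(1 − e^(−4d/3)) = 0.75 × (1 − e^(-0.256)) = 0.75 × (1 − 0.774142) = 0.169394.
Expected differing sites = pL ≈ 0.169394 × 2039 = 345.394366 ≈ 345.

345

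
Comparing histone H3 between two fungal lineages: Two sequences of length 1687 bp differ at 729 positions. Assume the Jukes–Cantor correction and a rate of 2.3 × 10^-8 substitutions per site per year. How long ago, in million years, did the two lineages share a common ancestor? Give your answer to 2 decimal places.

p = 729/1687 ≈ 0.432128.
d = −(3/4) ln(1 − 4p/3) = −0.75 ln(1 − 0.576171) = −0.75 ln(0.423829)
  = −0.75 × (-0.858425) = 0.643819 substitutions/site.
Under a molecular clock d = 2μt, so t = d/(2μ) = 0.643819 / (2 × 2.3 × 10^-8) = 14.00 million years.

14.00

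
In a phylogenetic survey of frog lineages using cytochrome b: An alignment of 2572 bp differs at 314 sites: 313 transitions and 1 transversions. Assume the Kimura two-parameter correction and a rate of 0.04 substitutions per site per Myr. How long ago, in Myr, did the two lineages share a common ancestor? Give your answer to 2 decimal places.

1.75

P = 313/2572 ≈ 0.121695 and Q = 1/2572 ≈ 0.000389.
Under the Kimura two-parameter model, d = −½ ln(1 − 2P − Q) − ¼ ln(1 − 2Q).
1 − 2P − Q = 0.756221, giving −½ ln(0.756221) = 0.139711.
1 − 2Q = 0.999222, giving −¼ ln(0.999222) = 0.000195.
d = 0.139711 + 0.000195 = 0.139906.
Under a molecular clock d = 2μt, so t = d/(2μ) = 0.139906 / (2 × 0.04) = 1.75 Myr.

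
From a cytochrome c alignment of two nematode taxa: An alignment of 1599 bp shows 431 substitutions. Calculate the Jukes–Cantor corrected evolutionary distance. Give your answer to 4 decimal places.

p = 431/1599 ≈ 0.269543.
d = −(3/4) ln(1 − 4p/3) = −0.75 ln(1 − 0.359391) = −0.75 ln(0.640609)
  = −0.75 × (-0.445336) = 0.334002 substitutions/site.

0.3340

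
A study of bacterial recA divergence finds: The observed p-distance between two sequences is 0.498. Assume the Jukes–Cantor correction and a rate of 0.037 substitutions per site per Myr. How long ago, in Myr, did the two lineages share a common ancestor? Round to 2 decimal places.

11.05

d = −(3/4) ln(1 − 4p/3) = −0.75 ln(1 − 0.664) = −0.75 ln(0.336)
  = −0.75 × (-1.090644) = 0.817983 substitutions/site.
Under a molecular clock d = 2μt, so t = d/(2μ) = 0.817983 / (2 × 0.037) = 11.05 Myr.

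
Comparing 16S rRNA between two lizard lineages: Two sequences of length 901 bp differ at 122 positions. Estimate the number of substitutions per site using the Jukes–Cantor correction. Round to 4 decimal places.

p = 122/901 ≈ 0.135405.
d = −(3/4) ln(1 − 4p/3) = −0.75 ln(1 − 0.18054) = −0.75 ln(0.81946)
  = −0.75 × (-0.199110) = 0.149333 substitutions/site.

0.1493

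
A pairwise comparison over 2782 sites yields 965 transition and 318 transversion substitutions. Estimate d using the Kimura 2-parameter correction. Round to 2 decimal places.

P = 965/2782 ≈ 0.346873 and Q = 318/2782 ≈ 0.114306.
Under the Kimura two-parameter model, d = −½ ln(1 − 2P − Q) − ¼ ln(1 − 2Q).
1 − 2P − Q = 0.191948, giving −½ ln(0.191948) = 0.825265.
1 − 2Q = 0.771388, giving −¼ ln(0.771388) = 0.064891.
d = 0.825265 + 0.064891 = 0.890156.

0.89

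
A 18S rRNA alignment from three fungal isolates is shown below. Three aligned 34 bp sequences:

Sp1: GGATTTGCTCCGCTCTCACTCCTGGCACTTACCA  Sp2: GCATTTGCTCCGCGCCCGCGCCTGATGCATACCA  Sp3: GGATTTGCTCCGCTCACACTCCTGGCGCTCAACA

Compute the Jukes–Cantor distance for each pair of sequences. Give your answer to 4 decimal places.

d(Sp1,Sp2) = 0.3265, d(Sp1,Sp3) = 0.1280, d(Sp2,Sp3) = 0.3734

Sp1–Sp2: 9/34 sites differ → p ≈ 0.264706, d = −0.75 ln(1 − 0.352941) = 0.326488 ≈ 0.3265.
Sp1–Sp3: 4/34 sites differ → p ≈ 0.117647, d = −0.75 ln(1 − 0.156863) = 0.127969 ≈ 0.1280.
Sp2–Sp3: 10/34 sites differ → p ≈ 0.294118, d = −0.75 ln(1 − 0.392157) = 0.373379 ≈ 0.3734.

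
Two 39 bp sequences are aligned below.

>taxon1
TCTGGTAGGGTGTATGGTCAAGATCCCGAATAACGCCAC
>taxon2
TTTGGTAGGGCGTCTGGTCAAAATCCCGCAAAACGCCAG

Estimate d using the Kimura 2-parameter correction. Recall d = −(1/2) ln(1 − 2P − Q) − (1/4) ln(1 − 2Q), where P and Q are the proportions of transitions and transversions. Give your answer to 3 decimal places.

0.206

Of 39 sites, 3 differences are transitions and 4 are transversions, so P = 3/39 ≈ 0.076923 and Q = 4/39 ≈ 0.102564.
Under the Kimura two-parameter model, d = −½ ln(1 − 2P − Q) − ¼ ln(1 − 2Q).
1 − 2P − Q = 0.74359, giving −½ ln(0.74359) = 0.148133.
1 − 2Q = 0.794872, giving −¼ ln(0.794872) = 0.057394.
d = 0.148133 + 0.057394 = 0.205527.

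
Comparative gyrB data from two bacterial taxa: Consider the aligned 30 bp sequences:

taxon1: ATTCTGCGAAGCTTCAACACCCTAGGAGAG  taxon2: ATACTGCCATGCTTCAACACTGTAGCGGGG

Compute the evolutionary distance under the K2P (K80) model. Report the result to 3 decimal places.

0.330

Of 30 sites, 3 differences are transitions and 5 are transversions, so P = 3/30 = 0.1 and Q = 5/30 ≈ 0.166667.
Under the Kimura two-parameter model, d = −½ ln(1 − 2P − Q) − ¼ ln(1 − 2Q).
1 − 2P − Q = 0.633333, giving −½ ln(0.633333) = 0.228379.
1 − 2Q = 0.666666, giving −¼ ln(0.666666) = 0.101367.
d = 0.228379 + 0.101367 = 0.329746.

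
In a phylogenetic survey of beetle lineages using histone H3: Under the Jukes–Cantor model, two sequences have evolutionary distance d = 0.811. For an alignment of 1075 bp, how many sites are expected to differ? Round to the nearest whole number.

533

Invert JC69: p = (3/4)(1 − e^(−4d/3)) = 0.75 × (1 − e^(-1.081333)) = 0.75 × (1 − 0.339143) = 0.495643.
Expected differing sites = pL ≈ 0.495643 × 1075 = 532.816225 ≈ 533.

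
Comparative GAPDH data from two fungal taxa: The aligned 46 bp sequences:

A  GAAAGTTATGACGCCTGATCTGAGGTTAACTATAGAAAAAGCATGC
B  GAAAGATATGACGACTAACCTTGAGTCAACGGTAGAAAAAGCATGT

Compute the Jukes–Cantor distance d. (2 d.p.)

The sequences differ at 11 of 46 sites, so p = 11/46 ≈ 0.23913.
d = −(3/4) ln(1 − 4p/3) = −0.75 ln(1 − 0.31884) = −0.75 ln(0.68116)
  = −0.75 × (-0.383958) = 0.287969 substitutions/site.

0.29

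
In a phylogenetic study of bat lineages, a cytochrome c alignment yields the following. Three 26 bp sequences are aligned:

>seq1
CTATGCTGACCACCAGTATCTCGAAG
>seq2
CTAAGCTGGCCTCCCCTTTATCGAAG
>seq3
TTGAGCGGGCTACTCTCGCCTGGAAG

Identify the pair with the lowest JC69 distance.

seq1 and seq2

seq1–seq2: 7/26 differ, p = 0.269, d = 0.334.
seq1–seq3: 13/26 differ, p = 0.500, d = 0.824.
seq2–seq3: 12/26 differ, p = 0.462, d = 0.717.
The smallest distance is between seq1 and seq2.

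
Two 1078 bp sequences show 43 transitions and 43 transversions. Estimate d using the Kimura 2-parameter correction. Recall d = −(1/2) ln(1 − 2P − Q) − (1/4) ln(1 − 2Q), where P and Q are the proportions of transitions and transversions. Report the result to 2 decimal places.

0.08

P = 43/1078 ≈ 0.039889 and Q = 43/1078 ≈ 0.039889.
Under the Kimura two-parameter model, d = −½ ln(1 − 2P − Q) − ¼ ln(1 − 2Q).
1 − 2P − Q = 0.880333, giving −½ ln(0.880333) = 0.063728.
1 − 2Q = 0.920222, giving −¼ ln(0.920222) = 0.020785.
d = 0.063728 + 0.020785 = 0.084513.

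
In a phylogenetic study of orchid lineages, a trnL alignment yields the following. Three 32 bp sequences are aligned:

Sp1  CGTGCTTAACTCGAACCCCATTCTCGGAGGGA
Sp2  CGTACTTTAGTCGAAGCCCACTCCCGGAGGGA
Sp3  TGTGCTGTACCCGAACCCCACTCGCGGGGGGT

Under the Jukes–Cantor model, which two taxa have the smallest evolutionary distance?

Sp1–Sp2: 6/32 differ, p = 0.188, d = 0.216.
Sp1–Sp3: 8/32 differ, p = 0.250, d = 0.304.
Sp2–Sp3: 9/32 differ, p = 0.281, d = 0.353.
The smallest distance is between Sp1 and Sp2.

Sp1 and Sp2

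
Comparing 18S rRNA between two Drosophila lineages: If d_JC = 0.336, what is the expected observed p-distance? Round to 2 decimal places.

p = (3/4)(1 − e^(−4d/3)) = 0.75 × (1 − e^(-0.448)) = 0.75 × (1 − 0.638905) = 0.270821.

0.27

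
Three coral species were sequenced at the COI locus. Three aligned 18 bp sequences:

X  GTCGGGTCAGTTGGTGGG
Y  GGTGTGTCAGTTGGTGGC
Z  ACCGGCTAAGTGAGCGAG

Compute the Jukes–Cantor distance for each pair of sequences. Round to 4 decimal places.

X–Y: 4/18 sites differ → p ≈ 0.222222, d = −0.75 ln(1 − 0.296296) = 0.263548 ≈ 0.2635.
X–Z: 8/18 sites differ → p ≈ 0.444444, d = −0.75 ln(1 − 0.592592) = 0.673455 ≈ 0.6735.
Y–Z: 11/18 sites differ → p ≈ 0.611111, d = −0.75 ln(1 − 0.814815) = 1.264800 ≈ 1.2648.

d(X,Y) = 0.2635, d(X,Z) = 0.6735, d(Y,Z) = 1.2648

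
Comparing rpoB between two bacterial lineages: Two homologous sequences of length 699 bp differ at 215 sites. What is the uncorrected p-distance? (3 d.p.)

0.308

p = 215/699 = 0.307582… ≈ 0.308 (to 3 d.p.).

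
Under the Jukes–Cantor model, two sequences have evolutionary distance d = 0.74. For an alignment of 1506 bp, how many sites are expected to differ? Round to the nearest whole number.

Invert JC69: p = (3/4)(1 − e^(−4d/3)) = 0.75 × (1 − e^(-0.986667)) = 0.75 × (1 − 0.372817) = 0.470387.
Expected differing sites = pL ≈ 0.470387 × 1506 = 708.402822 ≈ 708.

708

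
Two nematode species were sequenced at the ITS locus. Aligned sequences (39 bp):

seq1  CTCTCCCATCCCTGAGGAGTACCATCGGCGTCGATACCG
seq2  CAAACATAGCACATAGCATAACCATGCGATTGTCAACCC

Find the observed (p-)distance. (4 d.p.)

The sequences differ at 21 of 39 positions.
p = 21/39 = 0.538461… ≈ 0.5385 (to 4 d.p.).

0.5385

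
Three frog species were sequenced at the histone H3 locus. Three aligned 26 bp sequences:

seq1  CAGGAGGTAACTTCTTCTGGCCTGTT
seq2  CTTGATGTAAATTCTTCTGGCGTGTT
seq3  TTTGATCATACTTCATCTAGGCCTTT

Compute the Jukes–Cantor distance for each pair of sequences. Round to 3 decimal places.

d(seq1,seq2) = 0.222, d(seq1,seq3) = 0.717, d(seq2,seq3) = 0.623

seq1–seq2: 5/26 sites differ → p ≈ 0.192308, d = −0.75 ln(1 − 0.256411) = 0.222200 ≈ 0.222.
seq1–seq3: 12/26 sites differ → p ≈ 0.461538, d = −0.75 ln(1 − 0.615384) = 0.716632 ≈ 0.717.
seq2–seq3: 11/26 sites differ → p ≈ 0.423077, d = −0.75 ln(1 − 0.564103) = 0.622762 ≈ 0.623.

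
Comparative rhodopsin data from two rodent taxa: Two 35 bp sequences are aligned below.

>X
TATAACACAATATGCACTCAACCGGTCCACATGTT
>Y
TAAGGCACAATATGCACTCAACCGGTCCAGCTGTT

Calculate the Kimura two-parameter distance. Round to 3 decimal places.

0.159

Of 35 sites, 2 differences are transitions and 3 are transversions, so P = 2/35 ≈ 0.057143 and Q = 3/35 ≈ 0.085714.
Under the Kimura two-parameter model, d = −½ ln(1 − 2P − Q) − ¼ ln(1 − 2Q).
1 − 2P − Q = 0.8, giving −½ ln(0.8) = 0.111572.
1 − 2Q = 0.828572, giving −¼ ln(0.828572) = 0.047013.
d = 0.111572 + 0.047013 = 0.158585.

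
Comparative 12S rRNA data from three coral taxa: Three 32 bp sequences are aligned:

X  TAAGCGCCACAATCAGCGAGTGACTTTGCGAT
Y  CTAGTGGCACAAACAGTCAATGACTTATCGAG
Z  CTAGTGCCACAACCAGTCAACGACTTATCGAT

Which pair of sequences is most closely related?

Y and Z

X–Y: 11/32 differ, p = 0.344, d = 0.460.
X–Z: 10/32 differ, p = 0.313, d = 0.404.
Y–Z: 4/32 differ, p = 0.125, d = 0.137.
The smallest distance is between Y and Z.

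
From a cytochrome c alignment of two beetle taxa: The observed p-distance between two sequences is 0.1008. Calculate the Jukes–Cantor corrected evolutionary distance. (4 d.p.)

d = −(3/4) ln(1 − 4p/3) = −0.75 ln(1 − 0.1344) = −0.75 ln(0.8656)
  = −0.75 × (-0.144332) = 0.108249 substitutions/site.

0.1082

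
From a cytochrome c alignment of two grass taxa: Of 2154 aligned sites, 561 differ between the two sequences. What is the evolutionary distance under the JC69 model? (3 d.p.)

0.320

p = 561/2154 ≈ 0.260446.
d = −(3/4) ln(1 − 4p/3) = −0.75 ln(1 − 0.347261) = −0.75 ln(0.652739)
  = −0.75 × (-0.426578) = 0.319934 substitutions/site.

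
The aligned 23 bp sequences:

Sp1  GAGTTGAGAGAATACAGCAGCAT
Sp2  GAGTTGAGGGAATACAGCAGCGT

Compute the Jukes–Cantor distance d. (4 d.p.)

0.0924

The sequences differ at 2 of 23 sites (9, 22), so p = 2/23 ≈ 0.086957.
d = −(3/4) ln(1 − 4p/3) = −0.75 ln(1 − 0.115943) = −0.75 ln(0.884057)
  = −0.75 × (-0.123234) = 0.092426 substitutions/site.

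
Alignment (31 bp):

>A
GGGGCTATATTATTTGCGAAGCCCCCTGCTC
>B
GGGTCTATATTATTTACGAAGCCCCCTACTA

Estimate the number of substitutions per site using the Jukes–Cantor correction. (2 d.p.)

0.14

The sequences differ at 4 of 31 sites (4, 16, 28, 31), so p = 4/31 ≈ 0.129032.
d = −(3/4) ln(1 − 4p/3) = −0.75 ln(1 − 0.172043) = −0.75 ln(0.827957)
  = −0.75 × (-0.188794) = 0.141596 substitutions/site.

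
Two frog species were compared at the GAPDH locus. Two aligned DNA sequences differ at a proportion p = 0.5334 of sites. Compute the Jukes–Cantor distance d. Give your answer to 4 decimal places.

0.9315

d = −(3/4) ln(1 − 4p/3) = −0.75 ln(1 − 0.7112) = −0.75 ln(0.2888)
  = −0.75 × (-1.242021) = 0.931516 substitutions/site.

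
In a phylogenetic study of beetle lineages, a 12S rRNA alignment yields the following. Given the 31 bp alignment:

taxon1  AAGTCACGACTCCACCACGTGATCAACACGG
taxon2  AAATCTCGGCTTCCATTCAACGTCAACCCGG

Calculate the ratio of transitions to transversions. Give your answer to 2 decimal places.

Transitions are A↔G and C↔T; transversions are all other mismatches.
Transitions: 6. Transversions: 7.
R = 6/7 = 0.857142… ≈ 0.86 (to 2 d.p.).

0.86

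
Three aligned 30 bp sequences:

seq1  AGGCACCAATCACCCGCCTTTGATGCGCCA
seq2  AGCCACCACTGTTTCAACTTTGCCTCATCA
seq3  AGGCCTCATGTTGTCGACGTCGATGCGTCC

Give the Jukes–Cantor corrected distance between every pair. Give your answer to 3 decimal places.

d(seq1,seq2) = 0.647, d(seq1,seq3) = 0.647, d(seq2,seq3) = 0.824

seq1–seq2: 13/30 sites differ → p ≈ 0.433333, d = −0.75 ln(1 − 0.577777) = 0.646666 ≈ 0.647.
seq1–seq3: 13/30 sites differ → p ≈ 0.433333, d = −0.75 ln(1 − 0.577777) = 0.646666 ≈ 0.647.
seq2–seq3: 15/30 sites differ → p = 0.5, d = −0.75 ln(1 − 0.666667) = 0.823960 ≈ 0.824.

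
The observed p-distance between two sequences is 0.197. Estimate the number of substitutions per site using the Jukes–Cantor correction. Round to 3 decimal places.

0.229

d = −(3/4) ln(1 − 4p/3) = −0.75 ln(1 − 0.262667) = −0.75 ln(0.737333)
  = −0.75 × (-0.304716) = 0.228537 substitutions/site.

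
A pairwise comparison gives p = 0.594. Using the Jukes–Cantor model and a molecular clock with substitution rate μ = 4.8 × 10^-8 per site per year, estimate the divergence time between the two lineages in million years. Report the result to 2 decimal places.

d = −(3/4) ln(1 − 4p/3) = −0.75 ln(1 − 0.792) = −0.75 ln(0.208)
  = −0.75 × (-1.570217) = 1.177663 substitutions/site.
Under a molecular clock d = 2μt, so t = d/(2μ) = 1.177663 / (2 × 4.8 × 10^-8) = 12.27 million years.

12.27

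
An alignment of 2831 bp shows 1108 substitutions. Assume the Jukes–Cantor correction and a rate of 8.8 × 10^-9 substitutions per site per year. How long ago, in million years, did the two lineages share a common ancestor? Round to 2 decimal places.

p = 1108/2831 ≈ 0.391381.
d = −(3/4) ln(1 − 4p/3) = −0.75 ln(1 − 0.521841) = −0.75 ln(0.478159)
  = −0.75 × (-0.737812) = 0.553359 substitutions/site.
Under a molecular clock d = 2μt, so t = d/(2μ) = 0.553359 / (2 × 8.8 × 10^-9) = 31.44 million years.

31.44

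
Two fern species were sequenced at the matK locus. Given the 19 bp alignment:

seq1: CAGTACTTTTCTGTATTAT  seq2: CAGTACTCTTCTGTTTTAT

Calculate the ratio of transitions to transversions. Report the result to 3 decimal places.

1.000

Transitions are A↔G and C↔T; transversions are all other mismatches.
Transitions: 1. Transversions: 1.
R = 1/1 = 1.000.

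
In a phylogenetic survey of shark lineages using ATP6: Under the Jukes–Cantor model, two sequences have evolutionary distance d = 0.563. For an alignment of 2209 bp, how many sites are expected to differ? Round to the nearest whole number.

875

Invert JC69: p = (3/4)(1 − e^(−4d/3)) = 0.75 × (1 − e^(-0.750667)) = 0.75 × (1 − 0.472052) = 0.395961.
Expected differing sites = pL ≈ 0.395961 × 2209 = 874.677849 ≈ 875.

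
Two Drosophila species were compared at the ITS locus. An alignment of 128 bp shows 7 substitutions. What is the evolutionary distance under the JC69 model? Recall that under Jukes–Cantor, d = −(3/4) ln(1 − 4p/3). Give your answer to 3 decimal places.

0.057

p = 7/128 ≈ 0.054688.
d = −(3/4) ln(1 − 4p/3) = −0.75 ln(1 − 0.072917) = −0.75 ln(0.927083)
  = −0.75 × (-0.075712) = 0.056784 substitutions/site.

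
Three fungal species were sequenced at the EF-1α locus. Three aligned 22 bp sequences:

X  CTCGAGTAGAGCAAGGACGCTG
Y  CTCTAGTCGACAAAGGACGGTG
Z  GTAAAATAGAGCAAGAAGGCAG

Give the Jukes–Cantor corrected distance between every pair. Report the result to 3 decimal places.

X–Y: 5/22 sites differ → p ≈ 0.227273, d = −0.75 ln(1 − 0.303031) = 0.270761 ≈ 0.271.
X–Z: 7/22 sites differ → p ≈ 0.318182, d = −0.75 ln(1 − 0.424243) = 0.414052 ≈ 0.414.
Y–Z: 11/22 sites differ → p = 0.5, d = −0.75 ln(1 − 0.666667) = 0.823960 ≈ 0.824.

d(X,Y) = 0.271, d(X,Z) = 0.414, d(Y,Z) = 0.824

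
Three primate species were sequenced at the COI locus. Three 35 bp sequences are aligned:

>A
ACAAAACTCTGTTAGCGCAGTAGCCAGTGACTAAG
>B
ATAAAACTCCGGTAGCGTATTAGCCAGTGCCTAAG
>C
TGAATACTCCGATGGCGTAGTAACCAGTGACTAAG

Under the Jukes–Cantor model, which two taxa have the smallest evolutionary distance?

A–B: 6/35 differ, p = 0.171, d = 0.195.
A–C: 8/35 differ, p = 0.229, d = 0.273.
B–C: 8/35 differ, p = 0.229, d = 0.273.
The smallest distance is between A and B.

A and B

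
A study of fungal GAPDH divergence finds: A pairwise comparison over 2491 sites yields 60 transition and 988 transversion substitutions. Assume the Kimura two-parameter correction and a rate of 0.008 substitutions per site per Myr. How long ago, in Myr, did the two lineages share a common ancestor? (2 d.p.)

P = 60/2491 ≈ 0.024087 and Q = 988/2491 ≈ 0.396628.
Under the Kimura two-parameter model, d = −½ ln(1 − 2P − Q) − ¼ ln(1 − 2Q).
1 − 2P − Q = 0.555198, giving −½ ln(0.555198) = 0.294215.
1 − 2Q = 0.206744, giving −¼ ln(0.206744) = 0.394068.
d = 0.294215 + 0.394068 = 0.688283.
Under a molecular clock d = 2μt, so t = d/(2μ) = 0.688283 / (2 × 0.008) = 43.02 Myr.

43.02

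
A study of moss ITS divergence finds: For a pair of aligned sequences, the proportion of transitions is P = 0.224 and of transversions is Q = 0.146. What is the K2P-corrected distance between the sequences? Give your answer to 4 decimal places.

Under the Kimura two-parameter model, d = −½ ln(1 − 2P − Q) − ¼ ln(1 − 2Q).
1 − 2P − Q = 0.406, giving −½ ln(0.406) = 0.450701.
1 − 2Q = 0.708, giving −¼ ln(0.708) = 0.086328.
d = 0.450701 + 0.086328 = 0.537029.

0.5370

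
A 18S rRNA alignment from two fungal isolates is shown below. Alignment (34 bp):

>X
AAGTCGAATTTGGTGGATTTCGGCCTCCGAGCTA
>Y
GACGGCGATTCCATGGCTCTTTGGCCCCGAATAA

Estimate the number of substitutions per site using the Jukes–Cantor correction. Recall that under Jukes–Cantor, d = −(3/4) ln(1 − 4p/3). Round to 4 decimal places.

0.9178

The sequences differ at 18 of 34 sites, so p = 18/34 ≈ 0.529412.
d = −(3/4) ln(1 − 4p/3) = −0.75 ln(1 − 0.705883) = −0.75 ln(0.294117)
  = −0.75 × (-1.223778) = 0.917834 substitutions/site.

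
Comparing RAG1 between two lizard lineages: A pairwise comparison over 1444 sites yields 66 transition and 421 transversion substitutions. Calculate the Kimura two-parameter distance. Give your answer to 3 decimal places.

P = 66/1444 ≈ 0.045706 and Q = 421/1444 ≈ 0.291551.
Under the Kimura two-parameter model, d = −½ ln(1 − 2P − Q) − ¼ ln(1 − 2Q).
1 − 2P − Q = 0.617037, giving −½ ln(0.617037) = 0.241413.
1 − 2Q = 0.416898, giving −¼ ln(0.416898) = 0.218728.
d = 0.241413 + 0.218728 = 0.460141.

0.460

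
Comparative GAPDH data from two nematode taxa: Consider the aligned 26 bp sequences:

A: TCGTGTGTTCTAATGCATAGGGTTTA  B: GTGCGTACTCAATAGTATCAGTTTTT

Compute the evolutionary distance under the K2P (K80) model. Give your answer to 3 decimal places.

0.849

Of 26 sites, 6 differences are transitions and 7 are transversions, so P = 6/26 ≈ 0.230769 and Q = 7/26 ≈ 0.269231.
Under the Kimura two-parameter model, d = −½ ln(1 − 2P − Q) − ¼ ln(1 − 2Q).
1 − 2P − Q = 0.269231, giving −½ ln(0.269231) = 0.656093.
1 − 2Q = 0.461538, giving −¼ ln(0.461538) = 0.193298.
d = 0.656093 + 0.193298 = 0.849391.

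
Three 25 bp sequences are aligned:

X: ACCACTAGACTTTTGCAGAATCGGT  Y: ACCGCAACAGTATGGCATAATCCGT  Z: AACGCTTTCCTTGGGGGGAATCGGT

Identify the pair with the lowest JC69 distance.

X and Y

X–Y: 8/25 differ, p = 0.320, d = 0.417.
X–Z: 9/25 differ, p = 0.360, d = 0.490.
Y–Z: 12/25 differ, p = 0.480, d = 0.766.
The smallest distance is between X and Y.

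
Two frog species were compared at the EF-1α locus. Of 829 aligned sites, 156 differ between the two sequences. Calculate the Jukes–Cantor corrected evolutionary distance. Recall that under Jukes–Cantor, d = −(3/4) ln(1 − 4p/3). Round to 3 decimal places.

0.217

p = 156/829 ≈ 0.188179.
d = −(3/4) ln(1 − 4p/3) = −0.75 ln(1 − 0.250905) = −0.75 ln(0.749095)
  = −0.75 × (-0.288889) = 0.216667 substitutions/site.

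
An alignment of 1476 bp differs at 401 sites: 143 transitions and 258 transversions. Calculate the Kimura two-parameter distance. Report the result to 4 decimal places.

P = 143/1476 ≈ 0.096883 and Q = 258/1476 ≈ 0.174797.
Under the Kimura two-parameter model, d = −½ ln(1 − 2P − Q) − ¼ ln(1 − 2Q).
1 − 2P − Q = 0.631437, giving −½ ln(0.631437) = 0.229879.
1 − 2Q = 0.650406, giving −¼ ln(0.650406) = 0.107540.
d = 0.229879 + 0.107540 = 0.337419.

0.3374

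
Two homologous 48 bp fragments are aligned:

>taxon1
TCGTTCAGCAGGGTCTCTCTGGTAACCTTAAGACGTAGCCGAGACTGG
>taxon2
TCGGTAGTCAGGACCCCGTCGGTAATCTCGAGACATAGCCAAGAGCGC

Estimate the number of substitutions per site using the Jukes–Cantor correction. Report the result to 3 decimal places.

The sequences differ at 18 of 48 sites, so p = 18/48 = 0.375.
d = −(3/4) ln(1 − 4p/3) = −0.75 ln(1 − 0.5) = −0.75 ln(0.5)
  = −0.75 × (-0.693147) = 0.519860 substitutions/site.

0.520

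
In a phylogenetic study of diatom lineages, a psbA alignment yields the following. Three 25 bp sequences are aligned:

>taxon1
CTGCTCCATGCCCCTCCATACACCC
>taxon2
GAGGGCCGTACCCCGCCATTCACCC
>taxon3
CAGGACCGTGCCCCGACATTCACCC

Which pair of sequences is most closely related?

taxon1–taxon2: 8/25 differ, p = 0.320, d = 0.417.
taxon1–taxon3: 7/25 differ, p = 0.280, d = 0.351.
taxon2–taxon3: 4/25 differ, p = 0.160, d = 0.180.
The smallest distance is between taxon2 and taxon3.

taxon2 and taxon3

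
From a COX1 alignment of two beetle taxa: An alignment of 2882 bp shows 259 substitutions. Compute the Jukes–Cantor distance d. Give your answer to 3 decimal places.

p = 259/2882 ≈ 0.089868.
d = −(3/4) ln(1 − 4p/3) = −0.75 ln(1 − 0.119824) = −0.75 ln(0.880176)
  = −0.75 × (-0.127633) = 0.095725 substitutions/site.

0.096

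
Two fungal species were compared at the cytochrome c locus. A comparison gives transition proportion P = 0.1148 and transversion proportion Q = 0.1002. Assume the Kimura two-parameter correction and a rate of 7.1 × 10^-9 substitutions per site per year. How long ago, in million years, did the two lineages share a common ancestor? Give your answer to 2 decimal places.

18.03

Under the Kimura two-parameter model, d = −½ ln(1 − 2P − Q) − ¼ ln(1 − 2Q).
1 − 2P − Q = 0.6702, giving −½ ln(0.6702) = 0.200090.
1 − 2Q = 0.7996, giving −¼ ln(0.7996) = 0.055911.
d = 0.200090 + 0.055911 = 0.256001.
Under a molecular clock d = 2μt, so t = d/(2μ) = 0.256001 / (2 × 7.1 × 10^-9) = 18.03 million years.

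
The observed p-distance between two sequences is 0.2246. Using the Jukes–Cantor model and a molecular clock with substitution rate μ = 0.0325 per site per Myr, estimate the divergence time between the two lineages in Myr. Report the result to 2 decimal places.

d = −(3/4) ln(1 − 4p/3) = −0.75 ln(1 − 0.299467) = −0.75 ln(0.700533)
  = −0.75 × (-0.355914) = 0.266936 substitutions/site.
Under a molecular clock d = 2μt, so t = d/(2μ) = 0.266936 / (2 × 0.0325) = 4.11 Myr.

4.11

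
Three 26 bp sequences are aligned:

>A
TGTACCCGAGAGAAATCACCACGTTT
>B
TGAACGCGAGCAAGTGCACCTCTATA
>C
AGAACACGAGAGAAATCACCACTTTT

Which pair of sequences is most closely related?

A–B: 11/26 differ, p = 0.423, d = 0.623.
A–C: 4/26 differ, p = 0.154, d = 0.172.
B–C: 10/26 differ, p = 0.385, d = 0.539.
The smallest distance is between A and C.

A and C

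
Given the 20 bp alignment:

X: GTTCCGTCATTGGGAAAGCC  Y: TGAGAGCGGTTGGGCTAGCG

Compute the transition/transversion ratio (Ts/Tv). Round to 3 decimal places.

Transitions are A↔G and C↔T; transversions are all other mismatches.
Transitions: 2. Transversions: 9.
R = 2/9 = 0.222222… ≈ 0.222 (to 3 d.p.).

0.222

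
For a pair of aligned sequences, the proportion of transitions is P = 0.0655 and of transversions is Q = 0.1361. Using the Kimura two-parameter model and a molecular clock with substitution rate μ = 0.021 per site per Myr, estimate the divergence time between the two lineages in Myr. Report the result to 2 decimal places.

5.59

Under the Kimura two-parameter model, d = −½ ln(1 − 2P − Q) − ¼ ln(1 − 2Q).
1 − 2P − Q = 0.7329, giving −½ ln(0.7329) = 0.155373.
1 − 2Q = 0.7278, giving −¼ ln(0.7278) = 0.079432.
d = 0.155373 + 0.079432 = 0.234805.
Under a molecular clock d = 2μt, so t = d/(2μ) = 0.234805 / (2 × 0.021) = 5.59 Myr.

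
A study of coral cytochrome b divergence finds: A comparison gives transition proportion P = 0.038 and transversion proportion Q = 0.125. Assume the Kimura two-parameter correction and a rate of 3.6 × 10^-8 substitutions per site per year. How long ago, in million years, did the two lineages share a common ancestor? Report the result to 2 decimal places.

2.56

Under the Kimura two-parameter model, d = −½ ln(1 − 2P − Q) − ¼ ln(1 − 2Q).
1 − 2P − Q = 0.799, giving −½ ln(0.799) = 0.112197.
1 − 2Q = 0.75, giving −¼ ln(0.75) = 0.071921.
d = 0.112197 + 0.071921 = 0.184118.
Under a molecular clock d = 2μt, so t = d/(2μ) = 0.184118 / (2 × 3.6 × 10^-8) = 2.56 million years.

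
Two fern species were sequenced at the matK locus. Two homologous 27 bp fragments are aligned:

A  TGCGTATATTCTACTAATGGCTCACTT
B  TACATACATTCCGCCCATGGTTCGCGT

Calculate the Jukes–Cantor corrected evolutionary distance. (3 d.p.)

The sequences differ at 10 of 27 sites (2, 4, 7, 12, 13, 15, 16, 21, 24, 26), so p = 10/27 ≈ 0.37037.
d = −(3/4) ln(1 − 4p/3) = −0.75 ln(1 − 0.493827) = −0.75 ln(0.506173)
  = −0.75 × (-0.680877) = 0.510658 substitutions/site.

0.511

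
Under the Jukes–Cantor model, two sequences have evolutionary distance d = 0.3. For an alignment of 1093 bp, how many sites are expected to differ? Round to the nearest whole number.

Invert JC69: p = (3/4)(1 − e^(−4d/3)) = 0.75 × (1 − e^(-0.4)) = 0.75 × (1 − 0.670320) = 0.247260.
Expected differing sites = pL ≈ 0.247260 × 1093 = 270.25518 ≈ 270.

270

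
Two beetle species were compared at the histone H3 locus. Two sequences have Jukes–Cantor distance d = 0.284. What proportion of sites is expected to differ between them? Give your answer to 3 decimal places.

0.236

p = (3/4)(1 − e^(−4d/3)) = 0.75 × (1 − e^(-0.378667)) = 0.75 × (1 − 0.684774) = 0.236420.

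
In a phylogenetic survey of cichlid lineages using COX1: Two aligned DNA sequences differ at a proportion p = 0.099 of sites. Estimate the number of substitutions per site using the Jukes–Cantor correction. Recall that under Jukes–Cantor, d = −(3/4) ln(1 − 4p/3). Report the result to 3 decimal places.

0.106

d = −(3/4) ln(1 − 4p/3) = −0.75 ln(1 − 0.132) = −0.75 ln(0.868)
  = −0.75 × (-0.141564) = 0.106173 substitutions/site.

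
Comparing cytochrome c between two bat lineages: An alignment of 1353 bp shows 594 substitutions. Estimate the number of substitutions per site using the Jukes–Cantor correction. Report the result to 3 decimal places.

0.660

p = 594/1353 ≈ 0.439024.
d = −(3/4) ln(1 − 4p/3) = −0.75 ln(1 − 0.585365) = −0.75 ln(0.414635)
  = −0.75 × (-0.880357) = 0.660268 substitutions/site.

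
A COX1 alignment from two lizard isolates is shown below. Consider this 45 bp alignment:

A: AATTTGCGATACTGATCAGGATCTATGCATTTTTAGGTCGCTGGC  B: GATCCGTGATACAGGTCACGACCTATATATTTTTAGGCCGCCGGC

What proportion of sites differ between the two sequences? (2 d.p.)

0.27

The sequences differ at 12 of 45 positions.
p = 12/45 = 0.266666… ≈ 0.27 (to 2 d.p.).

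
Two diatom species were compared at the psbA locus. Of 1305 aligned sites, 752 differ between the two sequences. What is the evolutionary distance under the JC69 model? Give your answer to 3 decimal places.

1.097

p = 752/1305 ≈ 0.576245.
d = −(3/4) ln(1 − 4p/3) = −0.75 ln(1 − 0.768327) = −0.75 ln(0.231673)
  = −0.75 × (-1.462428) = 1.096821 substitutions/site.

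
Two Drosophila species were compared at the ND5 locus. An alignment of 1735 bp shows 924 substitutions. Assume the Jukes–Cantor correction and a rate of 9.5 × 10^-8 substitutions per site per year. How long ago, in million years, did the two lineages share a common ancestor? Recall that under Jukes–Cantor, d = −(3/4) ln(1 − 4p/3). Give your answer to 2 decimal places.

4.89

p = 924/1735 ≈ 0.532565.
d = −(3/4) ln(1 − 4p/3) = −0.75 ln(1 − 0.710087) = −0.75 ln(0.289913)
  = −0.75 × (-1.238174) = 0.928631 substitutions/site.
Under a molecular clock d = 2μt, so t = d/(2μ) = 0.928631 / (2 × 9.5 × 10^-8) = 4.89 million years.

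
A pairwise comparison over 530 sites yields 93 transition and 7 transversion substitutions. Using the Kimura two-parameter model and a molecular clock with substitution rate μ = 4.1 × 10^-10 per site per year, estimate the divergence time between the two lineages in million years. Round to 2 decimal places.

284.26

P = 93/530 ≈ 0.175472 and Q = 7/530 ≈ 0.013208.
Under the Kimura two-parameter model, d = −½ ln(1 − 2P − Q) − ¼ ln(1 − 2Q).
1 − 2P − Q = 0.635848, giving −½ ln(0.635848) = 0.226398.
1 − 2Q = 0.973584, giving −¼ ln(0.973584) = 0.006693.
d = 0.226398 + 0.006693 = 0.233091.
Under a molecular clock d = 2μt, so t = d/(2μ) = 0.233091 / (2 × 4.1 × 10^-10) = 284.26 million years.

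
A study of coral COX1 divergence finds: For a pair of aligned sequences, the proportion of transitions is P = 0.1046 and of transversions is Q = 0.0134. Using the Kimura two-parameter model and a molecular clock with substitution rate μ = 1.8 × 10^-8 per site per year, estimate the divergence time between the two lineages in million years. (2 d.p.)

3.69

Under the Kimura two-parameter model, d = −½ ln(1 − 2P − Q) − ¼ ln(1 − 2Q).
1 − 2P − Q = 0.7774, giving −½ ln(0.7774) = 0.125900.
1 − 2Q = 0.9732, giving −¼ ln(0.9732) = 0.006791.
d = 0.125900 + 0.006791 = 0.132691.
Under a molecular clock d = 2μt, so t = d/(2μ) = 0.132691 / (2 × 1.8 × 10^-8) = 3.69 million years.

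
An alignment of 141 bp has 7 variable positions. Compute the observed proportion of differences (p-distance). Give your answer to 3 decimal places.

p = 7/141 = 0.049645… ≈ 0.050 (to 3 d.p.).

0.050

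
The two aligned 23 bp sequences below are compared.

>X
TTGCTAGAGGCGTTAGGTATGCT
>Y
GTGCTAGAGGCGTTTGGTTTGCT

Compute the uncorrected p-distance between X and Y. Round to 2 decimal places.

The sequences differ at 3 of 23 positions (sites 1, 15, 19).
p = 3/23 = 0.130434… ≈ 0.13 (to 2 d.p.).

0.13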